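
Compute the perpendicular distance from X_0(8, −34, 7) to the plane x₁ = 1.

d = |1·8 − 1| / √(1 + 0 + 0) = |7| / 1 = 7.

7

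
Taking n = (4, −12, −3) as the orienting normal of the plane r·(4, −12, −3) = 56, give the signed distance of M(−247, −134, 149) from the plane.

n·M − 56 = 117.
|n| = 13, so the signed distance is 117/13 = 9.

9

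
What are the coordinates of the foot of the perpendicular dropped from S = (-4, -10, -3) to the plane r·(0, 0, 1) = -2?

n = (0, 0, 1), |n|² = 1, and n·S − (-2) = -1.
t = -1/1 = -1, so the foot is S − t·n = (-4, -10, -3) − (-1)·(0, 0, 1) = (-4, -10, -2).

(-4, -10, -2)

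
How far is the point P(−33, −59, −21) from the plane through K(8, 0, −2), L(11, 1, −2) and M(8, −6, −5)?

KL = (3, 1, 0) and KM = (0, −6, −3), so a normal is n = KL × KM = (−3, 9, −18).
Then n·(−33, −59, −21) − 12 = −66.
|n| = √(9 + 81 + 324) = 3√46, so the distance is |-66|/(3√46) = 11√46/23.

22/√46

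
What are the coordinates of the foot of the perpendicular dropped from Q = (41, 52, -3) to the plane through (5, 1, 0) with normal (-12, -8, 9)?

(5, 28, 24)

n = (-12, -8, 9), |n|² = 289, and n·Q − (-68) = -867.
t = -867/289 = -3, so the foot is Q − t·n = (41, 52, -3) − (-3)·(-12, -8, 9) = (5, 28, 24).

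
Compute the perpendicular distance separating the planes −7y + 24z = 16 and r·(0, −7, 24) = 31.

3/5

Both planes have normal n = (0, −7, 24), |n| = 25. Any point on the first plane is at distance |31 − 16|/|n| = 15/25 = 3/5 from the second.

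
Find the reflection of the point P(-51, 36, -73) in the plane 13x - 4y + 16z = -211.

(53, 4, 55)

n = (13, -4, 16), |n|² = 441, n·P − (-211) = -1764, so t = -1764/441 = -4.
Foot F = P − (-4)·n = (1, 20, -9); the reflection is 2F − P = (53, 4, 55).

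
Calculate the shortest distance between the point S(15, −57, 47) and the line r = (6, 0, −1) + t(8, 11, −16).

3√185

Direction vector d = (8, 11, −16).
AP = (9, −57, 48); AP·d = -1323, |AP|² = 5634, |d|² = 441.
distance² = |AP|² − (AP·d)²/|d|² = 5634 − 1750329/441 = 1665, so the distance is 3√185.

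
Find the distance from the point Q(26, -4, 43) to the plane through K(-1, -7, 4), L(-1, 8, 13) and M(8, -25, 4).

12√70/35

KL = (0, 15, 9) and KM = (9, -18, 0), so a normal is n = KL × KM = (162, 81, -135).
n = (162, 81, -135); n·P − (-1269) = -648; |n| = 27√70; distance = 648/(27√70) = 12√70/35.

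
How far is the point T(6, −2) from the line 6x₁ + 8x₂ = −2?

11/5

The normal to the line is n = (6, 8) with |n| = 10.
|n·T − (-2)| = |20 − (-2)| = 22, so the distance is 22/10 = 11/5.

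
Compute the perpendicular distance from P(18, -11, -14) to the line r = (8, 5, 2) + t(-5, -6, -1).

Direction vector d = (-5, -6, -1).
AP = (10, -16, -16); AP·d = 62, |AP|² = 612, |d|² = 62.
distance² = |AP|² − (AP·d)²/|d|² = 612 − 3844/62 = 550, so the distance is 5√22.

5√22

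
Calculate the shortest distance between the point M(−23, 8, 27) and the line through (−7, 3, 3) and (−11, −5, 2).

A direction vector is d = (−4, −8, −1).
AP = (−16, 5, 24); AP·d = 0, |AP|² = 857, |d|² = 81.
distance² = |AP|² − (AP·d)²/|d|² = 857 − 0/81 = 857, so the distance is √857.

√857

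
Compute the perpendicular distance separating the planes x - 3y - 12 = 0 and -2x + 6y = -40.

4√10/5

Divide the second equation by -2 to match normals: x - 3y = 20.
Both planes have normal n = (1, -3, 0), |n| = √10. Any point on the first plane is at distance |20 − 12|/|n| = 8/√10 = 4√10/5 from the second.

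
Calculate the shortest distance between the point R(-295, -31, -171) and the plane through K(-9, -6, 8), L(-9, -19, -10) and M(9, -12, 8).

KL = (0, -13, -18) and KM = (18, -6, 0), so a normal is n = KL × KM = (-108, -324, 234).
d = |(-108)·(-295) + (-324)·(-31) + 234·(-171) − 4788| / √(11664 + 104976 + 54756) = |-2898| / 414 = 7.

7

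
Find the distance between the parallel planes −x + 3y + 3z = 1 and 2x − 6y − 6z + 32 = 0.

Divide the second equation by -2 to match normals: −x + 3y + 3z = 16.
Both planes have normal n = (−1, 3, 3), |n| = √19. Any point on the first plane is at distance |16 − 1|/|n| = 15/√19 from the second.

15/√19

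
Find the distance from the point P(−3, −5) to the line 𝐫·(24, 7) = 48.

31/5

The normal to the line is n = (24, 7) with |n| = 25.
|n·P − 48| = |-107 − 48| = 155, so the distance is 155/25 = 31/5.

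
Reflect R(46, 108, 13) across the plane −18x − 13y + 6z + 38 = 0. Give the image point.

(-98, 4, 61)

n = (−18, −13, 6), |n|² = 529, n·R − (-38) = -2116, so t = -2116/529 = -4.
Foot F = R − (-4)·n = (−26, 56, 37); the reflection is 2F − R = (−98, 4, 61).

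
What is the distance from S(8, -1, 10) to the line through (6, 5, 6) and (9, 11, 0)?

A direction vector is d = (3, 6, -6).
AP = (2, -6, 4), and AP × d = (12, 24, 30).
|AP × d|² = 1620 and |d|² = 81, so the distance is √(1620/81) = √20 = 2√5.

2√5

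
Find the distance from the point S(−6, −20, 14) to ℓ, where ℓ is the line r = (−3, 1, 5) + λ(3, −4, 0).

Direction vector d = (3, −4, 0).
AP = (−3, −21, 9), and AP × d = (36, 27, 75).
|AP × d|² = 7650 and |d|² = 25, so the distance is √(7650/25) = √306 = 3√34.

3√34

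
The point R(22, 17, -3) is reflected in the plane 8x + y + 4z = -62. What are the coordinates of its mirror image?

(-26, 11, -27)

With n = (8, 1, 4), the signed offset is (n·R − (-62))/|n|² = 243/81 = 3.
R' = R − 2t·n = (22, 17, -3) − 6·(8, 1, 4) = (-26, 11, -27).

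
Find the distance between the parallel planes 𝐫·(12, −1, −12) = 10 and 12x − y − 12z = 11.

Both planes have normal n = (12, −1, −12), |n| = 17. Any point on the first plane is at distance |11 − 10|/|n| = 1/17 from the second.

1/17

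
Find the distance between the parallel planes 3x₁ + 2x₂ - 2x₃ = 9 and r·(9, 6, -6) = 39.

4√17/17

Divide the second equation by 3 to match normals: 3x₁ + 2x₂ - 2x₃ = 13.
With common normal n = (3, 2, -2) (|n| = √17), the distance is |9 − 13|/|n| = 4/√17 = 4√17/17.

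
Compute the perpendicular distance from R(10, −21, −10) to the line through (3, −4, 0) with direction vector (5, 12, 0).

√269

Direction vector d = (5, 12, 0).
AP = (7, −17, −10), and AP × d = (120, −50, 169).
|AP × d|² = 45461 and |d|² = 169, so the distance is √(45461/169) = √269.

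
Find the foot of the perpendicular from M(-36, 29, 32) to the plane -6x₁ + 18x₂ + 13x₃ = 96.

(-24, -7, 6)

The perpendicular from M has direction n = (-6, 18, 13): r = (-36, 29, 32) + t(-6, 18, 13).
Substitute into the plane: n·(M + tn) = 96 gives 1154 + 529t = 96, so t = -2.
Foot = (-36, 29, 32) + (-2)·(-6, 18, 13) = (-24, -7, 6).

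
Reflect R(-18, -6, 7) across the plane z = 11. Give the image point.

With n = (0, 0, 1), the signed offset is (n·R − 11)/|n|² = -4/1 = -4.
R' = R − 2t·n = (-18, -6, 7) − (-8)·(0, 0, 1) = (-18, -6, 15).

(-18, -6, 15)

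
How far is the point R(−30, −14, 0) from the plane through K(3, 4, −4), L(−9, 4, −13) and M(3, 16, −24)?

3/5

KL = (−12, 0, −9) and KM = (0, 12, −20), so a normal is n = KL × KM = (108, −240, −144).
d = |108·(-30) + (-240)·(-14) + (-144)·0 − (-60)| / √(11664 + 57600 + 20736) = |180| / 300 = 3/5.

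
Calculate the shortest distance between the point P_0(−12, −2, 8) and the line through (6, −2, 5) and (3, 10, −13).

3√37

A direction vector is d = (−3, 12, −18).
AP = (−18, 0, 3), and AP × d = (−36, −333, −216).
|AP × d|² = 158841 and |d|² = 477, so the distance is √(158841/477) = √333 = 3√37.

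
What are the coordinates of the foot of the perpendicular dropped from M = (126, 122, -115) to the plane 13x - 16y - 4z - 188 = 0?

The perpendicular from M has direction n = (13, -16, -4): r = (126, 122, -115) + μ(13, -16, -4).
Substitute into the plane: n·(M + μn) = 188 gives 146 + 441μ = 188, so μ = 2/21.
Foot = (126, 122, -115) + (2/21)·(13, -16, -4) = (2672/21, 2530/21, -2423/21).

(2672/21, 2530/21, -2423/21)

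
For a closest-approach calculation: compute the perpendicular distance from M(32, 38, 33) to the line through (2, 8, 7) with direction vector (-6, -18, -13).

Direction vector d = (-6, -18, -13).
AP = (30, 30, 26); AP·d = -1058, |AP|² = 2476, |d|² = 529.
distance² = |AP|² − (AP·d)²/|d|² = 2476 − 1119364/529 = 360, so the distance is 6√10.

6√10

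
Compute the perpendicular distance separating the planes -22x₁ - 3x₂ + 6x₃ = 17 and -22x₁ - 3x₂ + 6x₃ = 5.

12/23

With common normal n = (-22, -3, 6) (|n| = 23), the distance is |17 − 5|/|n| = 12/23.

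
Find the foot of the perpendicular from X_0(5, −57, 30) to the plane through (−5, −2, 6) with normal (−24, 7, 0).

(-19, -50, 30)

n = (−24, 7, 0), |n|² = 625, and n·X_0 − 106 = -625.
t = -625/625 = -1, so the foot is X_0 − t·n = (5, −57, 30) − (-1)·(−24, 7, 0) = (−19, −50, 30).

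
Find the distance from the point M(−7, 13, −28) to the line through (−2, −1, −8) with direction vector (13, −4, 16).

6√5

Direction vector d = (13, −4, 16).
AP = (−5, 14, −20), and AP × d = (144, −180, −162).
|AP × d|² = 79380 and |d|² = 441, so the distance is √(79380/441) = √180 = 6√5.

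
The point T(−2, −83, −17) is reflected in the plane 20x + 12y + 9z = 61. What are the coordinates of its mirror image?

(78, -35, 19)

n = (20, 12, 9), |n|² = 625, n·T − 61 = -1250, so t = -1250/625 = -2.
Foot F = T − (-2)·n = (38, −59, 1); the reflection is 2F − T = (78, −35, 19).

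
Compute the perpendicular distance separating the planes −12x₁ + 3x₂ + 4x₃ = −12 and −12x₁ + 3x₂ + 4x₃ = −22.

Both planes have normal n = (−12, 3, 4), |n| = 13. Any point on the first plane is at distance |(-22) − (-12)|/|n| = 10/13 from the second.

10/13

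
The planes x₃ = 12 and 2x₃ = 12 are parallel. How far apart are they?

Divide the second equation by 2 to match normals: x₃ = 6.
With common normal n = (0, 0, 1) (|n| = 1), the distance is |12 − 6|/|n| = 6/1 = 6.

6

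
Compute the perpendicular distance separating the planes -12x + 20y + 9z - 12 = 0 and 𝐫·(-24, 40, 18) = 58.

17/25

Divide the second equation by 2 to match normals: -12x + 20y + 9z = 29.
Both planes have normal n = (-12, 20, 9), |n| = 25. Any point on the first plane is at distance |29 − 12|/|n| = 17/25 from the second.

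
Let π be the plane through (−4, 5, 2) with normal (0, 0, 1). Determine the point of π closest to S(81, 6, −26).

The perpendicular from S has direction n = (0, 0, 1): r = (81, 6, −26) + t(0, 0, 1).
Substitute into the plane: n·(S + tn) = 2 gives -26 + 1t = 2, so t = 28.
Foot = (81, 6, −26) + 28·(0, 0, 1) = (81, 6, 2).

(81, 6, 2)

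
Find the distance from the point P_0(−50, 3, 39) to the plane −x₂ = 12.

n = (0, −1, 0); n·P − 12 = -15; |n| = 1; distance = 15/1 = 15.

15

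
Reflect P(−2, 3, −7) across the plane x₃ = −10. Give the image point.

n = (0, 0, 1), |n|² = 1, n·P − (-10) = 3, so t = 3/1 = 3.
Foot F = P − 3·n = (−2, 3, −10); the reflection is 2F − P = (−2, 3, −13).

(-2, 3, -13)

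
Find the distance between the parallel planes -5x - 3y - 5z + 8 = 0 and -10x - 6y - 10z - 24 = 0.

Divide the second equation by 2 to match normals: -5x - 3y - 5z = 12.
Both planes have normal n = (-5, -3, -5), |n| = √59. Any point on the first plane is at distance |12 − (-8)|/|n| = 20/√59 from the second.

20/√59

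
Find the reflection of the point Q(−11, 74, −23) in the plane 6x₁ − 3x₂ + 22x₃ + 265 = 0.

With n = (6, −3, 22), the signed offset is (n·Q − (-265))/|n|² = -529/529 = -1.
Q' = Q − 2t·n = (−11, 74, −23) − (-2)·(6, −3, 22) = (1, 68, 21).

(1, 68, 21)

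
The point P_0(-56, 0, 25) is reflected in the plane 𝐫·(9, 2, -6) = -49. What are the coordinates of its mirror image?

(34, 20, -35)

With n = (9, 2, -6), the signed offset is (n·P_0 − (-49))/|n|² = -605/121 = -5.
P_0' = P_0 − 2t·n = (-56, 0, 25) − (-10)·(9, 2, -6) = (34, 20, -35).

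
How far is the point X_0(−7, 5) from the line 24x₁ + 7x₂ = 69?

The normal to the line is n = (24, 7) with |n| = 25.
|n·X_0 − 69| = |-133 − 69| = 202, so the distance is 202/25.

202/25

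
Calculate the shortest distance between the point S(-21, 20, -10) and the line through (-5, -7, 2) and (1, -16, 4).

2√10

A direction vector is d = (6, -9, 2).
AP = (-16, 27, -12); AP·d = -363, |AP|² = 1129, |d|² = 121.
distance² = |AP|² − (AP·d)²/|d|² = 1129 − 131769/121 = 40, so the distance is 2√10.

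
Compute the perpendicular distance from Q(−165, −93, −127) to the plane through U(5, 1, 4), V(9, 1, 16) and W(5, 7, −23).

UV = (4, 0, 12) and UW = (0, 6, −27), so a normal is n = UV × UW = (−72, 108, 24).
n = (−72, 108, 24); n·P − (-156) = -1056; |n| = 132; distance = 1056/132 = 8.

8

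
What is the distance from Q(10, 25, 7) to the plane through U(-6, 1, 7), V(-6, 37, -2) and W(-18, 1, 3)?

UV = (0, 36, -9) and UW = (-12, 0, -4), so a normal is n = UV × UW = (-144, 108, 432).
Then n·(10, 25, 7) - 3996 = 288.
|n| = √(20736 + 11664 + 186624) = 468, so the distance is |288|/468 = 8/13.

8/13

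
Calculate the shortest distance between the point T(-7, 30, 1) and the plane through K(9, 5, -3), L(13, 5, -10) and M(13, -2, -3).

KL = (4, 0, -7) and KM = (4, -7, 0), so a normal is n = KL × KM = (-49, -28, -28).
n = (-49, -28, -28); n·P − (-497) = -28; |n| = 63; distance = 28/63 = 4/9.

4/9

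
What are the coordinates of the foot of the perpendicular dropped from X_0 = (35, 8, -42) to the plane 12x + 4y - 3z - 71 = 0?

(-1, -4, -33)

n = (12, 4, -3), |n|² = 169, and n·X_0 − 71 = 507.
t = 507/169 = 3, so the foot is X_0 − t·n = (35, 8, -42) − 3·(12, 4, -3) = (-1, -4, -33).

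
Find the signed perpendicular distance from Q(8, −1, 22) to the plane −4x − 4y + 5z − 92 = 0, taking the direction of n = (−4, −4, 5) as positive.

n·Q − 92 = -10.
|n| = √57, so the signed distance is -10√57/57.

-10√57/57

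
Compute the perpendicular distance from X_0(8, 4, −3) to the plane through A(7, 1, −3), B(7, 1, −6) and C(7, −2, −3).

1

AB = (0, 0, −3) and AC = (0, −3, 0), so a normal is n = AB × AC = (−9, 0, 0).
Then n·(8, 4, −3) − (−63) = −9.
|n| = √(81 + 0 + 0) = 9, so the distance is |-9|/9 = 1.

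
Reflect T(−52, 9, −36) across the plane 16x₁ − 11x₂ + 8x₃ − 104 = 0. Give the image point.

With n = (16, −11, 8), the signed offset is (n·T − 104)/|n|² = -1323/441 = -3.
T' = T − 2t·n = (−52, 9, −36) − (-6)·(16, −11, 8) = (44, −57, 12).

(44, -57, 12)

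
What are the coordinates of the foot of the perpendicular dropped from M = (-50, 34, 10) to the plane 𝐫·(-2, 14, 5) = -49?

(-44, -8, -5)

The perpendicular from M has direction n = (-2, 14, 5): r = (-50, 34, 10) + μ(-2, 14, 5).
Substitute into the plane: n·(M + μn) = -49 gives 626 + 225μ = -49, so μ = -3.
Foot = (-50, 34, 10) + (-3)·(-2, 14, 5) = (-44, -8, -5).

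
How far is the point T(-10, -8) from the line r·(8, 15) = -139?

d = |8·(-10) + 15·(-8) − (-139)| / √(64 + 225) = |-61|/17 = 61/17.

61/17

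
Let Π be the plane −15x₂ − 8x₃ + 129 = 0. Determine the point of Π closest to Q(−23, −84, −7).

The perpendicular from Q has direction n = (0, −15, −8): r = (−23, −84, −7) + t(0, −15, −8).
Substitute into the plane: n·(Q + tn) = -129 gives 1316 + 289t = -129, so t = -5.
Foot = (−23, −84, −7) + (-5)·(0, −15, −8) = (−23, −9, 33).

(-23, -9, 33)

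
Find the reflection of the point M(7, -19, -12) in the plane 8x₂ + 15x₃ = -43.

(7, -3, 18)

n = (0, 8, 15), |n|² = 289, n·M − (-43) = -289, so t = -289/289 = -1.
Foot F = M − (-1)·n = (7, -11, 3); the reflection is 2F − M = (7, -3, 18).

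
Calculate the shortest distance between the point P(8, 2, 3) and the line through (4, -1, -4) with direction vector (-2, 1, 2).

√65

Direction vector d = (-2, 1, 2).
AP = (4, 3, 7), and AP × d = (-1, -22, 10).
|AP × d|² = 585 and |d|² = 9, so the distance is √(585/9) = √65.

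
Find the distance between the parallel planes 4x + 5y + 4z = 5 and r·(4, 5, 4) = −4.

9/√57

With common normal n = (4, 5, 4) (|n| = √57), the distance is |5 − (-4)|/|n| = 9/√57.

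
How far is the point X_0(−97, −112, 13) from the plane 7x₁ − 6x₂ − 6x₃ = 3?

8

d = |7·(-97) + (-6)·(-112) + (-6)·13 − 3| / √(49 + 36 + 36) = |-88| / 11 = 8.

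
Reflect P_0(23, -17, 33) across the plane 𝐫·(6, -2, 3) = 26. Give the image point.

n = (6, -2, 3), |n|² = 49, n·P_0 − 26 = 245, so t = 245/49 = 5.
Foot F = P_0 − 5·n = (-7, -7, 18); the reflection is 2F − P_0 = (-37, 3, 3).

(-37, 3, 3)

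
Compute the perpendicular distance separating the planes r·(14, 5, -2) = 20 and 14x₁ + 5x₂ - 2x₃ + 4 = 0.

8/5

With common normal n = (14, 5, -2) (|n| = 15), the distance is |20 − (-4)|/|n| = 24/15 = 8/5.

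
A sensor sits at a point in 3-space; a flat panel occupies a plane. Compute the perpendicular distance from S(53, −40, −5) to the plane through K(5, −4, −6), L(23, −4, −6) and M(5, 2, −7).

30√37/37

KL = (18, 0, 0) and KM = (0, 6, −1), so a normal is n = KL × KM = (0, 18, 108).
n = (0, 18, 108); n·P − (-720) = -540; |n| = 18√37; distance = 540/(18√37) = 30/√37.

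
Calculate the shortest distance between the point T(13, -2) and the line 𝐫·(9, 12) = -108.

67/5

The normal to the line is n = (9, 12) with |n| = 15.
|n·T − (-108)| = |93 − (-108)| = 201, so the distance is 201/15 = 67/5.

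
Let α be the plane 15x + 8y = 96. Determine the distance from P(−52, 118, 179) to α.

4

Normal vector n = (15, 8, 0), and n·(−52, 118, 179) − 96 = 68.
|n| = √(225 + 64 + 0) = 17, so the distance is |68|/17 = 4.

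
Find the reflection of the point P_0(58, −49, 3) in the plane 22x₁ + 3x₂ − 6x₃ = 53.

With n = (22, 3, −6), the signed offset is (n·P_0 − 53)/|n|² = 1058/529 = 2.
P_0' = P_0 − 2t·n = (58, −49, 3) − 4·(22, 3, −6) = (−30, −61, 27).

(-30, -61, 27)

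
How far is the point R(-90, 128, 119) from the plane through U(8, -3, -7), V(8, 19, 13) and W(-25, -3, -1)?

8

UV = (0, 22, 20) and UW = (-33, 0, 6), so a normal is n = UV × UW = (132, -660, 726).
d = |132·(-90) + (-660)·128 + 726·119 − (-2046)| / √(17424 + 435600 + 527076) = |-7920| / 990 = 8.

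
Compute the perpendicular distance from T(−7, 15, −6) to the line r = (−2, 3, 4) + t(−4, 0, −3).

13

Direction vector d = (−4, 0, −3).
AP = (−5, 12, −10); AP·d = 50, |AP|² = 269, |d|² = 25.
distance² = |AP|² − (AP·d)²/|d|² = 269 − 2500/25 = 169, so the distance is 13.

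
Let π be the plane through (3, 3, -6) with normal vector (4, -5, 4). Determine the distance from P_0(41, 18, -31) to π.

23/√57

The plane has equation n·(r − (3, 3, -6)) = 0, i.e. n·r = -27.
Then n·(41, 18, -31) - (-27) = -23.
|n| = √(16 + 25 + 16) = √57, so the distance is |-23|/√57 = 23/√57.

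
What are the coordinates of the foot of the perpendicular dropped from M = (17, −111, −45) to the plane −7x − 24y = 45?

The perpendicular from M has direction n = (−7, −24, 0): r = (17, −111, −45) + μ(−7, −24, 0).
Substitute into the plane: n·(M + μn) = 45 gives 2545 + 625μ = 45, so μ = -4.
Foot = (17, −111, −45) + (-4)·(−7, −24, 0) = (45, −15, −45).

(45, -15, -45)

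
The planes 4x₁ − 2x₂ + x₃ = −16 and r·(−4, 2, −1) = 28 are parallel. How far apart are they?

Divide the second equation by -1 to match normals: 4x₁ − 2x₂ + x₃ = -28.
Both planes have normal n = (4, −2, 1), |n| = √21. Any point on the first plane is at distance |(-28) − (-16)|/|n| = 12/√21 = 4√21/7 from the second.

12/√21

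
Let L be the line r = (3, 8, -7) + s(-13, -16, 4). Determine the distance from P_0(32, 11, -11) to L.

Direction vector d = (-13, -16, 4).
AP = (29, 3, -4); AP·d = -441, |AP|² = 866, |d|² = 441.
distance² = |AP|² − (AP·d)²/|d|² = 866 − 194481/441 = 425, so the distance is 5√17.

5√17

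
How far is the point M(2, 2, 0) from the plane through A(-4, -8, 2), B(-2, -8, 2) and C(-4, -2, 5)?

AB = (2, 0, 0) and AC = (0, 6, 3), so a normal is n = AB × AC = (0, -6, 12).
d = |(-6)·2 + 12·0 − 72| / √(0 + 36 + 144) = |-84| / (6√5) = 14/√5.

14/√5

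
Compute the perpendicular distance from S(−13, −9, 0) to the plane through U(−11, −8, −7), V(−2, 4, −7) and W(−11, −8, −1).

UV = (9, 12, 0) and UW = (0, 0, 6), so a normal is n = UV × UW = (72, −54, 0).
n = (72, −54, 0); n·P − (-360) = -90; |n| = 90; distance = 90/90 = 1.

1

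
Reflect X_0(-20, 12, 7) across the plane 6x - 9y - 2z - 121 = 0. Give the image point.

With n = (6, -9, -2), the signed offset is (n·X_0 − 121)/|n|² = -363/121 = -3.
X_0' = X_0 − 2t·n = (-20, 12, 7) − (-6)·(6, -9, -2) = (16, -42, -5).

(16, -42, -5)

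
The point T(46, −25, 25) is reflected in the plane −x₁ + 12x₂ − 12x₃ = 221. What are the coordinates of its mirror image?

With n = (−1, 12, −12), the signed offset is (n·T − 221)/|n|² = -867/289 = -3.
T' = T − 2t·n = (46, −25, 25) − (-6)·(−1, 12, −12) = (40, 47, −47).

(40, 47, -47)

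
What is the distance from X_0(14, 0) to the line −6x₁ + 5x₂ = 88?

The normal to the line is n = (−6, 5) with |n| = √61.
|n·X_0 − 88| = |-84 − 88| = 172, so the distance is 172/√61.

172/√61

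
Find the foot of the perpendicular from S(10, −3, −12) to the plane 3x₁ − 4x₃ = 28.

The perpendicular from S has direction n = (3, 0, −4): r = (10, −3, −12) + μ(3, 0, −4).
Substitute into the plane: n·(S + μn) = 28 gives 78 + 25μ = 28, so μ = -2.
Foot = (10, −3, −12) + (-2)·(3, 0, −4) = (4, −3, −4).

(4, -3, -4)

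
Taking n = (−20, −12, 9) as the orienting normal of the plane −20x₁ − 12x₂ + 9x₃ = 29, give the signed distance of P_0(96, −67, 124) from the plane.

n·P_0 − 29 = -29.
|n| = 25, so the signed distance is -29/25.

-29/25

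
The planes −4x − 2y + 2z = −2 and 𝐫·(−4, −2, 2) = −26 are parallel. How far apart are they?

With common normal n = (−4, −2, 2) (|n| = 2√6), the distance is |(-2) − (-26)|/|n| = 24/(2√6) = 2√6.

2√6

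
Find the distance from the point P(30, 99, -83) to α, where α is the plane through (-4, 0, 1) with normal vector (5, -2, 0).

28√29/29

The plane has equation n·(r − (-4, 0, 1)) = 0, i.e. n·r = -20.
n = (5, -2, 0); n·P − (-20) = -28; |n| = √29; distance = 28/√29.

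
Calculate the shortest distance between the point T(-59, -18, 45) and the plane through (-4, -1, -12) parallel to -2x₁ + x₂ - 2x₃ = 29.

7

Parallel planes share the normal n = (-2, 1, -2); since (-4, -1, -12) lies on the plane, its equation is -2x₁ + x₂ - 2x₃ = 31.
Then n·(-59, -18, 45) - 31 = -21.
|n| = √(4 + 1 + 4) = 3, so the distance is |-21|/3 = 7.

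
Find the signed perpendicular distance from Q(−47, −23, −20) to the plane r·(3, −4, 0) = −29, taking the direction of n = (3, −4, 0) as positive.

-4

n·Q − (-29) = -20.
|n| = 5, so the signed distance is -20/5 = -4.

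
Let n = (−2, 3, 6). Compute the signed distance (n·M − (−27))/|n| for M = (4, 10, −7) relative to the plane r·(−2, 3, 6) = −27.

n·M − (-27) = 7.
|n| = 7, so the signed distance is 7/7 = 1.

1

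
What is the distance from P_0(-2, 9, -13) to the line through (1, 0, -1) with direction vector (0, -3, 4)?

3

Direction vector d = (0, -3, 4).
AP = (-3, 9, -12), and AP × d = (0, 12, 9).
|AP × d|² = 225 and |d|² = 25, so the distance is √(225/25) = √9 = 3.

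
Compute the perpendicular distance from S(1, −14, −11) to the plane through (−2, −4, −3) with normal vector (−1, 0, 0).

3

The plane has equation n·(r − (−2, −4, −3)) = 0, i.e. n·r = 2.
Then n·(1, −14, −11) − 2 = −3.
|n| = √(1 + 0 + 0) = 1, so the distance is |-3|/1 = 3.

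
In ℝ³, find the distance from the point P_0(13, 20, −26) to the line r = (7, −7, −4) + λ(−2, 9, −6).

4√10

Direction vector d = (−2, 9, −6).
AP = (6, 27, −22), and AP × d = (36, 80, 108).
|AP × d|² = 19360 and |d|² = 121, so the distance is √(19360/121) = √160 = 4√10.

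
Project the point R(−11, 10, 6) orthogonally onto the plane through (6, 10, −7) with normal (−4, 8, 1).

(-7, 2, 5)

The perpendicular from R has direction n = (−4, 8, 1): r = (−11, 10, 6) + t(−4, 8, 1).
Substitute into the plane: n·(R + tn) = 49 gives 130 + 81t = 49, so t = -1.
Foot = (−11, 10, 6) + (-1)·(−4, 8, 1) = (−7, 2, 5).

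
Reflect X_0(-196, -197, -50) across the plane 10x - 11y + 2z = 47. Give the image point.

(-604/3, -2867/15, -766/15)

With n = (10, -11, 2), the signed offset is (n·X_0 − 47)/|n|² = 60/225 = 4/15.
X_0' = X_0 − 2t·n = (-196, -197, -50) − (8/15)·(10, -11, 2) = (-604/3, -2867/15, -766/15).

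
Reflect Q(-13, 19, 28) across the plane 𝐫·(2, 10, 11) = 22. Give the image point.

(-21, -21, -16)

n = (2, 10, 11), |n|² = 225, n·Q − 22 = 450, so t = 450/225 = 2.
Foot F = Q − 2·n = (-17, -1, 6); the reflection is 2F − Q = (-21, -21, -16).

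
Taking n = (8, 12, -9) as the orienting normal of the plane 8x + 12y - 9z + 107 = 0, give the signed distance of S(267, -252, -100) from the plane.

7

n·S − (-107) = 119.
|n| = 17, so the signed distance is 119/17 = 7.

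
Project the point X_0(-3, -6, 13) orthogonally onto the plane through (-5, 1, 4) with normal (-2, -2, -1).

n = (-2, -2, -1), |n|² = 9, and n·X_0 − 4 = 1.
t = 1/9, so the foot is X_0 − t·n = (-3, -6, 13) − (1/9)·(-2, -2, -1) = (-25/9, -52/9, 118/9).

(-25/9, -52/9, 118/9)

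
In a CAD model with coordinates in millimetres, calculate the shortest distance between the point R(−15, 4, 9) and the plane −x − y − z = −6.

8√3/3

Normal vector n = (−1, −1, −1), and n·(−15, 4, 9) − (−6) = 8.
|n| = √(1 + 1 + 1) = √3, so the distance is |8|/√3 = 8/√3.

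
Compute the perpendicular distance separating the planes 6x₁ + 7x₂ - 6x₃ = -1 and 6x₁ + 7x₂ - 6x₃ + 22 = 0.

With common normal n = (6, 7, -6) (|n| = 11), the distance is |(-1) − (-22)|/|n| = 21/11.

21/11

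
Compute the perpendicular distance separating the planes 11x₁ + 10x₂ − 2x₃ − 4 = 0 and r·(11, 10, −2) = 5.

Both planes have normal n = (11, 10, −2), |n| = 15. Any point on the first plane is at distance |5 − 4|/|n| = 1/15 from the second.

1/15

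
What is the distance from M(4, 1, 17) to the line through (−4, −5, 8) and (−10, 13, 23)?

2√29

A direction vector is d = (−6, 18, 15).
AP = (8, 6, 9); AP·d = 195, |AP|² = 181, |d|² = 585.
distance² = |AP|² − (AP·d)²/|d|² = 181 − 38025/585 = 116, so the distance is 2√29.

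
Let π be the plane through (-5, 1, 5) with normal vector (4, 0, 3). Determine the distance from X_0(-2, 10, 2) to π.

The plane has equation n·(r − (-5, 1, 5)) = 0, i.e. n·r = -5.
Then n·(-2, 10, 2) - (-5) = 3.
|n| = √(16 + 0 + 9) = 5, so the distance is |3|/5 = 3/5.

3/5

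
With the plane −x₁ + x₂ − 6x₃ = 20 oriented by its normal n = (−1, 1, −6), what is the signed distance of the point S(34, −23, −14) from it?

n·S − 20 = 7.
|n| = √38, so the signed distance is 7√38/38.

7√38/38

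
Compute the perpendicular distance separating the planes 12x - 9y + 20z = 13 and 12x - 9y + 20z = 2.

With common normal n = (12, -9, 20) (|n| = 25), the distance is |13 − 2|/|n| = 11/25.

11/25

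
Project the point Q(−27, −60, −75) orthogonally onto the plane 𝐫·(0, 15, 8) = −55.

(-27, 15, -35)

The perpendicular from Q has direction n = (0, 15, 8): r = (−27, −60, −75) + μ(0, 15, 8).
Substitute into the plane: n·(Q + μn) = -55 gives -1500 + 289μ = -55, so μ = 5.
Foot = (−27, −60, −75) + 5·(0, 15, 8) = (−27, 15, −35).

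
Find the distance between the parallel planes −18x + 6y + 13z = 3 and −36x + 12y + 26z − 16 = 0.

Divide the second equation by 2 to match normals: −18x + 6y + 13z = 8.
Both planes have normal n = (−18, 6, 13), |n| = 23. Any point on the first plane is at distance |8 − 3|/|n| = 5/23 from the second.

5/23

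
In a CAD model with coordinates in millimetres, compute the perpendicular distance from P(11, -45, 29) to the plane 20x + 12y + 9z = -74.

3/5

d = |20·11 + 12·(-45) + 9·29 − (-74)| / √(400 + 144 + 81) = |15| / 25 = 3/5.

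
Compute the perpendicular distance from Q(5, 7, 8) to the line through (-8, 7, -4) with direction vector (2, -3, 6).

3√13

Direction vector d = (2, -3, 6).
AP = (13, 0, 12), and AP × d = (36, -54, -39).
|AP × d|² = 5733 and |d|² = 49, so the distance is √(5733/49) = √117 = 3√13.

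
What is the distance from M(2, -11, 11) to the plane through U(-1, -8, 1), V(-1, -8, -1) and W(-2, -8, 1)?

UV = (0, 0, -2) and UW = (-1, 0, 0), so a normal is n = UV × UW = (0, 2, 0).
Then n·(2, -11, 11) - (-16) = -6.
|n| = √(0 + 4 + 0) = 2, so the distance is |-6|/2 = 3.

3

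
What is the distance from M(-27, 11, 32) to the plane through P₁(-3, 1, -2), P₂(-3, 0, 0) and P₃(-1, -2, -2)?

P₁P₂ = (0, -1, 2) and P₁P₃ = (2, -3, 0), so a normal is n = P₁P₂ × P₁P₃ = (6, 4, 2).
Then n·(-27, 11, 32) - (-18) = -36.
|n| = √(36 + 16 + 4) = 2√14, so the distance is |-36|/(2√14) = 18/√14.

9√14/7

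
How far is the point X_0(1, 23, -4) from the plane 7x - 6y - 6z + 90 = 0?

Normal vector n = (7, -6, -6), and n·(1, 23, -4) - (-90) = -17.
|n| = √(49 + 36 + 36) = 11, so the distance is |-17|/11 = 17/11.

17/11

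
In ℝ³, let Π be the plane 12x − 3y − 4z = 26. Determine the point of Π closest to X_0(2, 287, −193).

(110/13, 3710/13, -2537/13)

n = (12, −3, −4), |n|² = 169, and n·X_0 − 26 = -91.
t = -91/169 = -7/13, so the foot is X_0 − t·n = (2, 287, −193) − (-7/13)·(12, −3, −4) = (110/13, 3710/13, −2537/13).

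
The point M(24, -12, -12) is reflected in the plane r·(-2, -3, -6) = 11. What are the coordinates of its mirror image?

(28, -6, 0)

With n = (-2, -3, -6), the signed offset is (n·M − 11)/|n|² = 49/49 = 1.
M' = M − 2t·n = (24, -12, -12) − 2·(-2, -3, -6) = (28, -6, 0).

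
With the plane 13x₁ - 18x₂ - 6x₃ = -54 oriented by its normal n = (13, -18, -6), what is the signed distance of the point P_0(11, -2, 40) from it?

-7/23

n·P_0 − (-54) = -7.
|n| = 23, so the signed distance is -7/23.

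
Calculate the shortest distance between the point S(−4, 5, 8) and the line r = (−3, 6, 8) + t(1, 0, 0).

Direction vector d = (1, 0, 0).
AP = (−1, −1, 0), and AP × d = (0, 0, 1).
|AP × d|² = 1 and |d|² = 1, so the distance is √1 = 1.

1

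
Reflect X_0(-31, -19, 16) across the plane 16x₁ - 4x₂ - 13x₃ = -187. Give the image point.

n = (16, -4, -13), |n|² = 441, n·X_0 − (-187) = -441, so t = -441/441 = -1.
Foot F = X_0 − (-1)·n = (-15, -23, 3); the reflection is 2F − X_0 = (1, -27, -10).

(1, -27, -10)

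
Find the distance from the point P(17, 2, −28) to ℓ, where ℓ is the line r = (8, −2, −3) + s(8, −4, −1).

Direction vector d = (8, −4, −1).
AP = (9, 4, −25); AP·d = 81, |AP|² = 722, |d|² = 81.
distance² = |AP|² − (AP·d)²/|d|² = 722 − 6561/81 = 641, so the distance is √641.

√641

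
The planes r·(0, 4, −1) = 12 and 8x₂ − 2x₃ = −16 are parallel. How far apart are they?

Divide the second equation by 2 to match normals: 4x₂ − x₃ = -8.
With common normal n = (0, 4, −1) (|n| = √17), the distance is |12 − (-8)|/|n| = 20/√17.

20√17/17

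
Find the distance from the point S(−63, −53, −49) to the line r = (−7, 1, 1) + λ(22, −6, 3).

2√1609

Direction vector d = (22, −6, 3).
AP = (−56, −54, −50); AP·d = -1058, |AP|² = 8552, |d|² = 529.
distance² = |AP|² − (AP·d)²/|d|² = 8552 − 1119364/529 = 6436, so the distance is 2√1609.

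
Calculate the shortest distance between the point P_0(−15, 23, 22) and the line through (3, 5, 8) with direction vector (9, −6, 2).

Direction vector d = (9, −6, 2).
AP = (−18, 18, 14); AP·d = -242, |AP|² = 844, |d|² = 121.
distance² = |AP|² − (AP·d)²/|d|² = 844 − 58564/121 = 360, so the distance is 6√10.

6√10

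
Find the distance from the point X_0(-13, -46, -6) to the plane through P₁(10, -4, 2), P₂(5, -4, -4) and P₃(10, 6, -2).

P₁P₂ = (-5, 0, -6) and P₁P₃ = (0, 10, -4), so a normal is n = P₁P₂ × P₁P₃ = (60, -20, -50).
Then n·(-13, -46, -6) - 580 = -140.
|n| = √(3600 + 400 + 2500) = 10√65, so the distance is |-140|/(10√65) = 14√65/65.

14/√65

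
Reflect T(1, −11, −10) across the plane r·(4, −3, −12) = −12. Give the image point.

(-7, -5, 14)

n = (4, −3, −12), |n|² = 169, n·T − (-12) = 169, so t = 169/169 = 1.
Foot F = T − 1·n = (−3, −8, 2); the reflection is 2F − T = (−7, −5, 14).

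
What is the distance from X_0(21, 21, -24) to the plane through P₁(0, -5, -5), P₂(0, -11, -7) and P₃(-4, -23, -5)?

23/11

P₁P₂ = (0, -6, -2) and P₁P₃ = (-4, -18, 0), so a normal is n = P₁P₂ × P₁P₃ = (-36, 8, -24).
d = |(-36)·21 + 8·21 + (-24)·(-24) − 80| / √(1296 + 64 + 576) = |-92| / 44 = 23/11.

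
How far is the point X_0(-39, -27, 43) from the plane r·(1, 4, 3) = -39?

n = (1, 4, 3); n·P − (-39) = 21; |n| = √26; distance = 21/√26.

21√26/26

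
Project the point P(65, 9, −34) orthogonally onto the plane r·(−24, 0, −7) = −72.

(17, 9, -48)

n = (−24, 0, −7), |n|² = 625, and n·P − (-72) = -1250.
t = -1250/625 = -2, so the foot is P − t·n = (65, 9, −34) − (-2)·(−24, 0, −7) = (17, 9, −48).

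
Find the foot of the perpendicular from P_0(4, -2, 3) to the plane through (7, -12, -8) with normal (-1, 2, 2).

(9, -12, -7)

The perpendicular from P_0 has direction n = (-1, 2, 2): r = (4, -2, 3) + μ(-1, 2, 2).
Substitute into the plane: n·(P_0 + μn) = -47 gives -2 + 9μ = -47, so μ = -5.
Foot = (4, -2, 3) + (-5)·(-1, 2, 2) = (9, -12, -7).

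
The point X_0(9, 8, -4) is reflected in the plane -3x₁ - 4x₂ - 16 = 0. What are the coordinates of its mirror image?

(-9, -16, -4)

With n = (-3, -4, 0), the signed offset is (n·X_0 − 16)/|n|² = -75/25 = -3.
X_0' = X_0 − 2t·n = (9, 8, -4) − (-6)·(-3, -4, 0) = (-9, -16, -4).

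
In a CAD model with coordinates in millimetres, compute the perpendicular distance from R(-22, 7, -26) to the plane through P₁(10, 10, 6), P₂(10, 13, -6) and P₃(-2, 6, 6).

P₁P₂ = (0, 3, -12) and P₁P₃ = (-12, -4, 0), so a normal is n = P₁P₂ × P₁P₃ = (-48, 144, 36).
Then n·(-22, 7, -26) - 1176 = -48.
|n| = √(2304 + 20736 + 1296) = 156, so the distance is |-48|/156 = 4/13.

4/13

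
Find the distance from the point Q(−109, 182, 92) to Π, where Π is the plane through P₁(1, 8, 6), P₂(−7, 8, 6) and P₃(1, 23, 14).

6

P₁P₂ = (−8, 0, 0) and P₁P₃ = (0, 15, 8), so a normal is n = P₁P₂ × P₁P₃ = (0, 64, −120).
n = (0, 64, −120); n·P − (-208) = 816; |n| = 136; distance = 816/136 = 6.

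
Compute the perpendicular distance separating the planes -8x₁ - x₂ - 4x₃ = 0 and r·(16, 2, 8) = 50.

25/9

Divide the second equation by -2 to match normals: -8x₁ - x₂ - 4x₃ = -25.
Both planes have normal n = (-8, -1, -4), |n| = 9. Any point on the first plane is at distance |(-25) − 0|/|n| = 25/9 from the second.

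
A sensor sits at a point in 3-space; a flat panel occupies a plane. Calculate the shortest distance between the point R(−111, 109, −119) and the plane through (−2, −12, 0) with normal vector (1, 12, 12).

The plane has equation n·(r − (−2, −12, 0)) = 0, i.e. n·r = -146.
Then n·(−111, 109, −119) − (−146) = −85.
|n| = √(1 + 144 + 144) = 17, so the distance is |-85|/17 = 5.

5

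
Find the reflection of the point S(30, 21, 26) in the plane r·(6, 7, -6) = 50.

n = (6, 7, -6), |n|² = 121, n·S − 50 = 121, so t = 121/121 = 1.
Foot F = S − 1·n = (24, 14, 32); the reflection is 2F − S = (18, 7, 38).

(18, 7, 38)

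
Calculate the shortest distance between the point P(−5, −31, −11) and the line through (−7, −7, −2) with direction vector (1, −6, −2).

√5

Direction vector d = (1, −6, −2).
AP = (2, −24, −9), and AP × d = (−6, −5, 12).
|AP × d|² = 205 and |d|² = 41, so the distance is √(205/41) = √5.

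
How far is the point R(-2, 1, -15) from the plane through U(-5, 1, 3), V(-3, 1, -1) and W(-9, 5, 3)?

4

UV = (2, 0, -4) and UW = (-4, 4, 0), so a normal is n = UV × UW = (16, 16, 8).
d = |16·(-2) + 16·1 + 8·(-15) − (-40)| / √(256 + 256 + 64) = |-96| / 24 = 4.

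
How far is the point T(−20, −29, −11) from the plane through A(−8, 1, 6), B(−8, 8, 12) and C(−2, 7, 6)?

1

AB = (0, 7, 6) and AC = (6, 6, 0), so a normal is n = AB × AC = (−36, 36, −42).
Then n·(−20, −29, −11) − 72 = 66.
|n| = √(1296 + 1296 + 1764) = 66, so the distance is |66|/66 = 1.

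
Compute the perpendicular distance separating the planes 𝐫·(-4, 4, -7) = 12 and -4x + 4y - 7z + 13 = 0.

With common normal n = (-4, 4, -7) (|n| = 9), the distance is |12 − (-13)|/|n| = 25/9.

25/9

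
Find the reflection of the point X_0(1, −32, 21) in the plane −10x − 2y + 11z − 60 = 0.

(21, -28, -1)

With n = (−10, −2, 11), the signed offset is (n·X_0 − 60)/|n|² = 225/225 = 1.
X_0' = X_0 − 2t·n = (1, −32, 21) − 2·(−10, −2, 11) = (21, −28, −1).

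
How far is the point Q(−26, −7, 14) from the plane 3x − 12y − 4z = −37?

d = |3·(-26) + (-12)·(-7) + (-4)·14 − (-37)| / √(9 + 144 + 16) = |-13| / 13 = 1.

1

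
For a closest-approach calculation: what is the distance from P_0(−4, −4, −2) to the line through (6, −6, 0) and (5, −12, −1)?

6√3

A direction vector is d = (−1, −6, −1).
AP = (−10, 2, −2), and AP × d = (−14, −8, 62).
|AP × d|² = 4104 and |d|² = 38, so the distance is √(4104/38) = √108 = 6√3.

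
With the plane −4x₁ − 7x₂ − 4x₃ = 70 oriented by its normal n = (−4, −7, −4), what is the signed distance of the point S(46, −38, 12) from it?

n·S − 70 = -36.
|n| = 9, so the signed distance is -36/9 = -4.

-4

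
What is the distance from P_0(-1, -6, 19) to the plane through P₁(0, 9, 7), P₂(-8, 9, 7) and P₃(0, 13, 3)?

P₁P₂ = (-8, 0, 0) and P₁P₃ = (0, 4, -4), so a normal is n = P₁P₂ × P₁P₃ = (0, -32, -32).
Then n·(-1, -6, 19) - (-512) = 96.
|n| = √(0 + 1024 + 1024) = 32√2, so the distance is |96|/(32√2) = 3√2/2.

3√2/2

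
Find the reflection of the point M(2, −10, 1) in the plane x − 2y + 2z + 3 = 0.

(-4, 2, -11)

With n = (1, −2, 2), the signed offset is (n·M − (-3))/|n|² = 27/9 = 3.
M' = M − 2t·n = (2, −10, 1) − 6·(1, −2, 2) = (−4, 2, −11).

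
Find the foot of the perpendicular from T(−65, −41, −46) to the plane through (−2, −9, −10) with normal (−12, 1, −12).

(-17, -45, 2)

n = (−12, 1, −12), |n|² = 289, and n·T − 135 = 1156.
t = 1156/289 = 4, so the foot is T − t·n = (−65, −41, −46) − 4·(−12, 1, −12) = (−17, −45, 2).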